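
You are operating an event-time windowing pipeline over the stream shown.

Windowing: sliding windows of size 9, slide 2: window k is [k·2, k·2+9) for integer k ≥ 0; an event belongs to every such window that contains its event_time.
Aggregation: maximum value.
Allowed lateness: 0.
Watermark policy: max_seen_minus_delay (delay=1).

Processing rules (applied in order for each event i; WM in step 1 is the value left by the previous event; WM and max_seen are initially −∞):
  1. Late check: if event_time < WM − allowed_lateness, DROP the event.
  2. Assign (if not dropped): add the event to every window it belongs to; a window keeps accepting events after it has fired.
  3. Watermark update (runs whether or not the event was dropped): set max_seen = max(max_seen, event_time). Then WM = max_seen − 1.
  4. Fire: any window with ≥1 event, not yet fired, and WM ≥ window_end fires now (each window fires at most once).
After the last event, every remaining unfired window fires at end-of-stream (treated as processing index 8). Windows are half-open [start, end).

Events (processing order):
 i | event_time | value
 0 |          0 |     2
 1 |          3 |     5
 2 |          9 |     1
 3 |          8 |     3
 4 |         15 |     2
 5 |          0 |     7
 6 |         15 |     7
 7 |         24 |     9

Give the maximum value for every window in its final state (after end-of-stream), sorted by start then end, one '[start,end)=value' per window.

i=0 t=0 v=2: → [0,9); WM=-1
i=1 t=3 v=5: → [2,11),[0,9); WM=2
i=2 t=9 v=1: → [8,17),[6,15),[4,13),[2,11); WM=8
i=3 t=8 v=3: → [8,17),[6,15),[4,13),[2,11),[0,9); WM=8
i=4 t=15 v=2: → [14,23),[12,21),[10,19),[8,17); WM=14; [0,9) fires=5 [2,11) fires=5 [4,13) fires=3
i=5 t=0 v=7: DROP (t<14-0); WM=14
i=6 t=15 v=7: → [14,23),[12,21),[10,19),[8,17); WM=14
i=7 t=24 v=9: → [24,33),[22,31),[20,29),[18,27),[16,25); WM=23; [6,15) fires=3 [8,17) fires=7 [10,19) fires=7 [12,21) fires=7 [14,23) fires=7

[0,9)=5 [2,11)=5 [4,13)=3 [6,15)=3 [8,17)=7 [10,19)=7 [12,21)=7 [14,23)=7 [16,25)=9 [18,27)=9 [20,29)=9 [22,31)=9 [24,33)=9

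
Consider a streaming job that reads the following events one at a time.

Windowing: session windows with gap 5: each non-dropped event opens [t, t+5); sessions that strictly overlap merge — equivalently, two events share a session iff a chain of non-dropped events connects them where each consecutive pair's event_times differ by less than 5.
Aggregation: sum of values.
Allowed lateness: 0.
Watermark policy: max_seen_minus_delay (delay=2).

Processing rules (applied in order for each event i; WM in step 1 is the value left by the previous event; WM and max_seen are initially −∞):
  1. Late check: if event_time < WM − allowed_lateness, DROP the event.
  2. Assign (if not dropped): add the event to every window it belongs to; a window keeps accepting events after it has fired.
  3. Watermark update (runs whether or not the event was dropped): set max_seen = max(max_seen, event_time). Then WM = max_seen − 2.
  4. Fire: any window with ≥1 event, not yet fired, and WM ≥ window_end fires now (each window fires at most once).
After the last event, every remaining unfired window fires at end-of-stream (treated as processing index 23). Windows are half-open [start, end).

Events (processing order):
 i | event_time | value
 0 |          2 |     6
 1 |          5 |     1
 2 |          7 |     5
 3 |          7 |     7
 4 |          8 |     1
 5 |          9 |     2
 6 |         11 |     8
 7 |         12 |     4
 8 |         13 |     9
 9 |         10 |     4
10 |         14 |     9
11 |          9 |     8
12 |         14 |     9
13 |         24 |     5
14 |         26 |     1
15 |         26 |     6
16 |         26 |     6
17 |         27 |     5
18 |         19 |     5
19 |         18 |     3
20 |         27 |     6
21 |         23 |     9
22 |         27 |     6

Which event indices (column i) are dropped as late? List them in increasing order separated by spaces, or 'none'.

9 11 18 19 21

i=0 t=2 v=6: → [2,7); WM=0
i=1 t=5 v=1: → [2,10); WM=3
i=2 t=7 v=5: → [2,12); WM=5
i=3 t=7 v=7: → [2,12); WM=5
i=4 t=8 v=1: → [2,13); WM=6
i=5 t=9 v=2: → [2,14); WM=7
i=6 t=11 v=8: → [2,16); WM=9
i=7 t=12 v=4: → [2,17); WM=10
i=8 t=13 v=9: → [2,18); WM=11
i=9 t=10 v=4: DROP (t<11-0); WM=11
i=10 t=14 v=9: → [2,19); WM=12
i=11 t=9 v=8: DROP (t<12-0); WM=12
i=12 t=14 v=9: → [2,19); WM=12
i=13 t=24 v=5: → [24,29); WM=22
i=14 t=26 v=1: → [24,31); WM=24
i=15 t=26 v=6: → [24,31); WM=24
i=16 t=26 v=6: → [24,31); WM=24
i=17 t=27 v=5: → [24,32); WM=25
i=18 t=19 v=5: DROP (t<25-0); WM=25
i=19 t=18 v=3: DROP (t<25-0); WM=25
i=20 t=27 v=6: → [24,32); WM=25
i=21 t=23 v=9: DROP (t<25-0); WM=25
i=22 t=27 v=6: → [24,32); WM=25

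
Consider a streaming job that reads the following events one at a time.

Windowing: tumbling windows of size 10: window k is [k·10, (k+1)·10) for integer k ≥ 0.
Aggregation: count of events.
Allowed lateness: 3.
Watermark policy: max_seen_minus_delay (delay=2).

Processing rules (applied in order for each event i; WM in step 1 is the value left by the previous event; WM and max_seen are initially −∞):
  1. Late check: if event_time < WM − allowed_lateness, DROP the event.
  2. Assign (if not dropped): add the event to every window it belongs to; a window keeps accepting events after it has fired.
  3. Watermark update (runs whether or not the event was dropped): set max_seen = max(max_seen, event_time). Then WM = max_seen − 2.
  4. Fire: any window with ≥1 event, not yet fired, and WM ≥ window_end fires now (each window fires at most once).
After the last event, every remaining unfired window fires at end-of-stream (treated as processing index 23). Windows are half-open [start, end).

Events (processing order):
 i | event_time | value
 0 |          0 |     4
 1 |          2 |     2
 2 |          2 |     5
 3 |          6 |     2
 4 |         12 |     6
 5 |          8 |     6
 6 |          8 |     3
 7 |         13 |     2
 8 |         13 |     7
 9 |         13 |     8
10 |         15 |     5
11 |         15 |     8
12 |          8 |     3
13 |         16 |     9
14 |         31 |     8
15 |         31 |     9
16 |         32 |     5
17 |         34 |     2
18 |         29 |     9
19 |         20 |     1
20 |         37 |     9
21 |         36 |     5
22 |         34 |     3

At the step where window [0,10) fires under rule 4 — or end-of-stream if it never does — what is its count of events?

i=0 t=0 v=4: → [0,10); WM=-2
i=1 t=2 v=2: → [0,10); WM=0
i=2 t=2 v=5: → [0,10); WM=0
i=3 t=6 v=2: → [0,10); WM=4
i=4 t=12 v=6: → [10,20); WM=10; [0,10) fires=4
i=5 t=8 v=6: → [0,10); WM=10
i=6 t=8 v=3: → [0,10); WM=10
i=7 t=13 v=2: → [10,20); WM=11
i=8 t=13 v=7: → [10,20); WM=11
i=9 t=13 v=8: → [10,20); WM=11
i=10 t=15 v=5: → [10,20); WM=13
i=11 t=15 v=8: → [10,20); WM=13
i=12 t=8 v=3: DROP (t<13-3); WM=13
i=13 t=16 v=9: → [10,20); WM=14
i=14 t=31 v=8: → [30,40); WM=29; [10,20) fires=7
i=15 t=31 v=9: → [30,40); WM=29
i=16 t=32 v=5: → [30,40); WM=30
i=17 t=34 v=2: → [30,40); WM=32
i=18 t=29 v=9: → [20,30); WM=32; [20,30) fires=1
i=19 t=20 v=1: DROP (t<32-3); WM=32
i=20 t=37 v=9: → [30,40); WM=35
i=21 t=36 v=5: → [30,40); WM=35
i=22 t=34 v=3: → [30,40); WM=35

4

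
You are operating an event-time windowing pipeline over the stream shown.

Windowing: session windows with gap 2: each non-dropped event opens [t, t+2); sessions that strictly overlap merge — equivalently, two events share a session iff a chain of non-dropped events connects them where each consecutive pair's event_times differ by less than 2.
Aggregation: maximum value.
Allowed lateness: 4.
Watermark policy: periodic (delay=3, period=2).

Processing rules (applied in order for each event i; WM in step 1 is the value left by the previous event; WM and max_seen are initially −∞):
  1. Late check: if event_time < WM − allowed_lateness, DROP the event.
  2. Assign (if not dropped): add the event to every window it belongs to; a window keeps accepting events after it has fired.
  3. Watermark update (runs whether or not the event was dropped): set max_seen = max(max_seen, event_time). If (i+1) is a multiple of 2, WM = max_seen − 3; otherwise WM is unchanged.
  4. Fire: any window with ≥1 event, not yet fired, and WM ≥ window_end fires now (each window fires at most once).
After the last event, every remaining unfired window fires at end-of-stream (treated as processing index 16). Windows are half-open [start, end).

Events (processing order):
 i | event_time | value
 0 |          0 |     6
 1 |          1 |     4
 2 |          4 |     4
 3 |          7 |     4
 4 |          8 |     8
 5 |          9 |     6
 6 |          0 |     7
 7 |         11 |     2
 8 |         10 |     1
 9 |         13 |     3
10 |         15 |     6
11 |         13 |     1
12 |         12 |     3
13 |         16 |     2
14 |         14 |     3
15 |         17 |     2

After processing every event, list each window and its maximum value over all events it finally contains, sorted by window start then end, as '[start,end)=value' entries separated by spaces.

i=0 t=0 v=6: → [0,2); WM=−∞
i=1 t=1 v=4: → [0,3); WM=-2
i=2 t=4 v=4: → [4,6); WM=-2
i=3 t=7 v=4: → [7,9); WM=4
i=4 t=8 v=8: → [7,10); WM=4
i=5 t=9 v=6: → [7,11); WM=6
i=6 t=0 v=7: DROP (t<6-4); WM=6
i=7 t=11 v=2: → [11,13); WM=8
i=8 t=10 v=1: → [7,13); WM=8
i=9 t=13 v=3: → [13,15); WM=10
i=10 t=15 v=6: → [15,17); WM=10
i=11 t=13 v=1: → [13,15); WM=12
i=12 t=12 v=3: → [7,15); WM=12
i=13 t=16 v=2: → [15,18); WM=13
i=14 t=14 v=3: → [7,18); WM=13
i=15 t=17 v=2: → [7,19); WM=14

[0,3)=6 [4,6)=4 [7,19)=8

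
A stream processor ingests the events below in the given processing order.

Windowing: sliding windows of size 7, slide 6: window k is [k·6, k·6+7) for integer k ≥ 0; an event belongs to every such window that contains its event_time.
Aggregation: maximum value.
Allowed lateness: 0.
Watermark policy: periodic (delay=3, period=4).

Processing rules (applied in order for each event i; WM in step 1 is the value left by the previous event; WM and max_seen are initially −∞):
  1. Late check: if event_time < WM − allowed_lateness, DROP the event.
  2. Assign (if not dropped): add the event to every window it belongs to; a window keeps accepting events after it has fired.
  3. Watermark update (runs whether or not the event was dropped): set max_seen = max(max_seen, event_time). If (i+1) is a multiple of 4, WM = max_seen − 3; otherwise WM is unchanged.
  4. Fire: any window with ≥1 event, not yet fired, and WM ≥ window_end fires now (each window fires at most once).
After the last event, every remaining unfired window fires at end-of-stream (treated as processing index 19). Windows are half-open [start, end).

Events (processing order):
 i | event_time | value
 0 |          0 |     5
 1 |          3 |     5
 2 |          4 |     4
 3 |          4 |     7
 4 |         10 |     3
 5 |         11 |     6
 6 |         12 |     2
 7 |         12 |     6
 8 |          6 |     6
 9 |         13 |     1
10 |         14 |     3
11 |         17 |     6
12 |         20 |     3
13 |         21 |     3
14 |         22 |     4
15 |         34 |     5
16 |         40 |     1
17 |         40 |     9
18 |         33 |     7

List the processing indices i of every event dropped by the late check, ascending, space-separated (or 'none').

8

i=0 t=0 v=5: → [0,7); WM=−∞
i=1 t=3 v=5: → [0,7); WM=−∞
i=2 t=4 v=4: → [0,7); WM=−∞
i=3 t=4 v=7: → [0,7); WM=1
i=4 t=10 v=3: → [6,13); WM=1
i=5 t=11 v=6: → [6,13); WM=1
i=6 t=12 v=2: → [12,19),[6,13); WM=1
i=7 t=12 v=6: → [12,19),[6,13); WM=9; [0,7) fires=7
i=8 t=6 v=6: DROP (t<9-0); WM=9
i=9 t=13 v=1: → [12,19); WM=9
i=10 t=14 v=3: → [12,19); WM=9
i=11 t=17 v=6: → [12,19); WM=14; [6,13) fires=6
i=12 t=20 v=3: → [18,25); WM=14
i=13 t=21 v=3: → [18,25); WM=14
i=14 t=22 v=4: → [18,25); WM=14
i=15 t=34 v=5: → [30,37); WM=31; [12,19) fires=6 [18,25) fires=4
i=16 t=40 v=1: → [36,43); WM=31
i=17 t=40 v=9: → [36,43); WM=31
i=18 t=33 v=7: → [30,37); WM=31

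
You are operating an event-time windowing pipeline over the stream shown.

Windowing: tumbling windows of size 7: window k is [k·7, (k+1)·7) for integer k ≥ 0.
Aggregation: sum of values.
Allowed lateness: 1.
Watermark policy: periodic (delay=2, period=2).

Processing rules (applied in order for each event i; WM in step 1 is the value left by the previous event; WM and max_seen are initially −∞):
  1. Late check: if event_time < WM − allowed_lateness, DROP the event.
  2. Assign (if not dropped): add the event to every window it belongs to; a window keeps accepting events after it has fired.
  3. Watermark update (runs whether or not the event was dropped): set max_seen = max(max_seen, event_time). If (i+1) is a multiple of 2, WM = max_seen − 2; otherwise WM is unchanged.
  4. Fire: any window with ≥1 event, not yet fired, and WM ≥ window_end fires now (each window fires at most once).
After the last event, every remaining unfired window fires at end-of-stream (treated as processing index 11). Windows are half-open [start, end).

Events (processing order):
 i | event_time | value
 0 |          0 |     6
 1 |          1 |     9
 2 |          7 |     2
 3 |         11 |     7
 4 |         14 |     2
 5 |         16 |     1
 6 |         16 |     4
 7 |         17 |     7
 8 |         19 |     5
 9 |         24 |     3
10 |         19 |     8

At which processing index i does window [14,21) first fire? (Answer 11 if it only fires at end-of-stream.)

i=0 t=0 v=6: → [0,7); WM=−∞
i=1 t=1 v=9: → [0,7); WM=-1
i=2 t=7 v=2: → [7,14); WM=-1
i=3 t=11 v=7: → [7,14); WM=9; [0,7) fires=15
i=4 t=14 v=2: → [14,21); WM=9
i=5 t=16 v=1: → [14,21); WM=14; [7,14) fires=9
i=6 t=16 v=4: → [14,21); WM=14
i=7 t=17 v=7: → [14,21); WM=15
i=8 t=19 v=5: → [14,21); WM=15
i=9 t=24 v=3: → [21,28); WM=22; [14,21) fires=19
i=10 t=19 v=8: DROP (t<22-1); WM=22

9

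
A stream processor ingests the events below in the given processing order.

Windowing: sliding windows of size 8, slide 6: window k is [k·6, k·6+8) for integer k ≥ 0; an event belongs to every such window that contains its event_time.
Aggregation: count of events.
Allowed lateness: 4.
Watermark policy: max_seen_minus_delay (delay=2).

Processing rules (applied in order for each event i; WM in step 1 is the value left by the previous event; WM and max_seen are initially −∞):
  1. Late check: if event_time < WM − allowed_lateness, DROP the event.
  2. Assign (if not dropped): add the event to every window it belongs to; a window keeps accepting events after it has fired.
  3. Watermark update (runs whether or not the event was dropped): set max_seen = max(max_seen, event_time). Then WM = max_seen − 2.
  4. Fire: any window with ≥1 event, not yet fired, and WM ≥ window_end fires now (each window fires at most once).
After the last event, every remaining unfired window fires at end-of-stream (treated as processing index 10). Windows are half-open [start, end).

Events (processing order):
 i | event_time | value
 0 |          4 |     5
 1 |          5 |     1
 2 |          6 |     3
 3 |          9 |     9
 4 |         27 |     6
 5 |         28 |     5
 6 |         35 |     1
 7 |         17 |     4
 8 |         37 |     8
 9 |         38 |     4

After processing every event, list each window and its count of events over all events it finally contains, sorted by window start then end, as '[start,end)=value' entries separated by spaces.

i=0 t=4 v=5: → [0,8); WM=2
i=1 t=5 v=1: → [0,8); WM=3
i=2 t=6 v=3: → [6,14),[0,8); WM=4
i=3 t=9 v=9: → [6,14); WM=7
i=4 t=27 v=6: → [24,32); WM=25; [0,8) fires=3 [6,14) fires=2
i=5 t=28 v=5: → [24,32); WM=26
i=6 t=35 v=1: → [30,38); WM=33; [24,32) fires=2
i=7 t=17 v=4: DROP (t<33-4); WM=33
i=8 t=37 v=8: → [36,44),[30,38); WM=35
i=9 t=38 v=4: → [36,44); WM=36

[0,8)=3 [6,14)=2 [24,32)=2 [30,38)=2 [36,44)=2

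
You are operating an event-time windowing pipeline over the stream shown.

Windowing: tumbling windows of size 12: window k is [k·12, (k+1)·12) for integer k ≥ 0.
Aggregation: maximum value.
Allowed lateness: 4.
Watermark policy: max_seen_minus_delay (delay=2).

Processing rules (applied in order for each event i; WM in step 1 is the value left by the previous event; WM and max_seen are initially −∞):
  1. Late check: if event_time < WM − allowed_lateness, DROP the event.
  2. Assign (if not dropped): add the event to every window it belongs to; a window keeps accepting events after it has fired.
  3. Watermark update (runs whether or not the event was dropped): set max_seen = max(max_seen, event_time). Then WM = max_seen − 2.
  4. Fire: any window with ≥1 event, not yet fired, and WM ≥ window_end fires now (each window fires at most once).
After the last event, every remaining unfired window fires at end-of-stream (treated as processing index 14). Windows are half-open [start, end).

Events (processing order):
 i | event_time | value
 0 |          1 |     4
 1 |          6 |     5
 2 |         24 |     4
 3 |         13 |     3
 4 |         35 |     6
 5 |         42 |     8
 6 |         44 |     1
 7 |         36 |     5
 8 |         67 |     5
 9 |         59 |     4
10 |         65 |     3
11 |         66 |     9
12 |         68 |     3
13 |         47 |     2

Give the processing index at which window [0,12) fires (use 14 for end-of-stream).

i=0 t=1 v=4: → [0,12); WM=-1
i=1 t=6 v=5: → [0,12); WM=4
i=2 t=24 v=4: → [24,36); WM=22; [0,12) fires=5
i=3 t=13 v=3: DROP (t<22-4); WM=22
i=4 t=35 v=6: → [24,36); WM=33
i=5 t=42 v=8: → [36,48); WM=40; [24,36) fires=6
i=6 t=44 v=1: → [36,48); WM=42
i=7 t=36 v=5: DROP (t<42-4); WM=42
i=8 t=67 v=5: → [60,72); WM=65; [36,48) fires=8
i=9 t=59 v=4: DROP (t<65-4); WM=65
i=10 t=65 v=3: → [60,72); WM=65
i=11 t=66 v=9: → [60,72); WM=65
i=12 t=68 v=3: → [60,72); WM=66
i=13 t=47 v=2: DROP (t<66-4); WM=66

2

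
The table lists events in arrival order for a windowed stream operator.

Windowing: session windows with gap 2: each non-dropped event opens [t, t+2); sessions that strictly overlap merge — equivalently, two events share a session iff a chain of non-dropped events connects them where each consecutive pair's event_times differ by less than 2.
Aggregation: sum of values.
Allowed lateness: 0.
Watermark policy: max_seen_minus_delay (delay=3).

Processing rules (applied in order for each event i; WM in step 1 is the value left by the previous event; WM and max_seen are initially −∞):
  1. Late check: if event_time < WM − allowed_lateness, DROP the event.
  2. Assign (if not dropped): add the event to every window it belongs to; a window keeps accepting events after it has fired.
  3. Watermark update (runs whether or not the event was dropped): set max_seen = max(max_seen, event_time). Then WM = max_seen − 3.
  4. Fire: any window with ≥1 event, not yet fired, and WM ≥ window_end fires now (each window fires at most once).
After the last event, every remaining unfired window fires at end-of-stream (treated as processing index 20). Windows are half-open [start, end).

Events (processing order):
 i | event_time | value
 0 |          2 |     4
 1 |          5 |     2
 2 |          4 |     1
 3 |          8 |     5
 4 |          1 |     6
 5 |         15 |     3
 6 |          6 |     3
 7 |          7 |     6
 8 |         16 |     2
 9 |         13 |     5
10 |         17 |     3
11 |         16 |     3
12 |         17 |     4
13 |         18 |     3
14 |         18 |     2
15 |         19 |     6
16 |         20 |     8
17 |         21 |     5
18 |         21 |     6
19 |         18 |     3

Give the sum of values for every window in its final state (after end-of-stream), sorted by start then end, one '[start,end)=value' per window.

i=0 t=2 v=4: → [2,4); WM=-1
i=1 t=5 v=2: → [5,7); WM=2
i=2 t=4 v=1: → [4,7); WM=2
i=3 t=8 v=5: → [8,10); WM=5
i=4 t=1 v=6: DROP (t<5-0); WM=5
i=5 t=15 v=3: → [15,17); WM=12
i=6 t=6 v=3: DROP (t<12-0); WM=12
i=7 t=7 v=6: DROP (t<12-0); WM=12
i=8 t=16 v=2: → [15,18); WM=13
i=9 t=13 v=5: → [13,15); WM=13
i=10 t=17 v=3: → [15,19); WM=14
i=11 t=16 v=3: → [15,19); WM=14
i=12 t=17 v=4: → [15,19); WM=14
i=13 t=18 v=3: → [15,20); WM=15
i=14 t=18 v=2: → [15,20); WM=15
i=15 t=19 v=6: → [15,21); WM=16
i=16 t=20 v=8: → [15,22); WM=17
i=17 t=21 v=5: → [15,23); WM=18
i=18 t=21 v=6: → [15,23); WM=18
i=19 t=18 v=3: → [15,23); WM=18

[2,4)=4 [4,7)=3 [8,10)=5 [13,15)=5 [15,23)=48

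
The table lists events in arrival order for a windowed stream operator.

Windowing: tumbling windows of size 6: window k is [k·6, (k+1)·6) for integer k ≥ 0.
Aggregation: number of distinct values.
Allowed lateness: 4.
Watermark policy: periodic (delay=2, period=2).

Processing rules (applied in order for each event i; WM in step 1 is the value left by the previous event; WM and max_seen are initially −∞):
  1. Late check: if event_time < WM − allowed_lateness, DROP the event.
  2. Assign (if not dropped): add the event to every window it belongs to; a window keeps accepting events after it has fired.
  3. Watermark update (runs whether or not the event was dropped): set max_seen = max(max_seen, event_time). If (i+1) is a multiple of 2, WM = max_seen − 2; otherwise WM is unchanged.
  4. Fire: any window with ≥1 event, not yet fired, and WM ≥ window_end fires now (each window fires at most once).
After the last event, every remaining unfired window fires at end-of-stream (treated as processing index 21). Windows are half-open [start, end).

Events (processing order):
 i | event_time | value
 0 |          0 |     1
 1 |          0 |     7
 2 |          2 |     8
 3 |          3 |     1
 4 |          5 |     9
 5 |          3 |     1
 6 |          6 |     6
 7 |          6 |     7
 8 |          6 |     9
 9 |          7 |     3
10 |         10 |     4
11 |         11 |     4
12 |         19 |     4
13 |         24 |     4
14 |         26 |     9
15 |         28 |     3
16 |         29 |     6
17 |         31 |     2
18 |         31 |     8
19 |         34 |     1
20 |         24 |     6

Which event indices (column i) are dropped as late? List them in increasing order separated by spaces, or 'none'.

i=0 t=0 v=1: → [0,6); WM=−∞
i=1 t=0 v=7: → [0,6); WM=-2
i=2 t=2 v=8: → [0,6); WM=-2
i=3 t=3 v=1: → [0,6); WM=1
i=4 t=5 v=9: → [0,6); WM=1
i=5 t=3 v=1: → [0,6); WM=3
i=6 t=6 v=6: → [6,12); WM=3
i=7 t=6 v=7: → [6,12); WM=4
i=8 t=6 v=9: → [6,12); WM=4
i=9 t=7 v=3: → [6,12); WM=5
i=10 t=10 v=4: → [6,12); WM=5
i=11 t=11 v=4: → [6,12); WM=9; [0,6) fires=4
i=12 t=19 v=4: → [18,24); WM=9
i=13 t=24 v=4: → [24,30); WM=22; [6,12) fires=5
i=14 t=26 v=9: → [24,30); WM=22
i=15 t=28 v=3: → [24,30); WM=26; [18,24) fires=1
i=16 t=29 v=6: → [24,30); WM=26
i=17 t=31 v=2: → [30,36); WM=29
i=18 t=31 v=8: → [30,36); WM=29
i=19 t=34 v=1: → [30,36); WM=32; [24,30) fires=4
i=20 t=24 v=6: DROP (t<32-4); WM=32

20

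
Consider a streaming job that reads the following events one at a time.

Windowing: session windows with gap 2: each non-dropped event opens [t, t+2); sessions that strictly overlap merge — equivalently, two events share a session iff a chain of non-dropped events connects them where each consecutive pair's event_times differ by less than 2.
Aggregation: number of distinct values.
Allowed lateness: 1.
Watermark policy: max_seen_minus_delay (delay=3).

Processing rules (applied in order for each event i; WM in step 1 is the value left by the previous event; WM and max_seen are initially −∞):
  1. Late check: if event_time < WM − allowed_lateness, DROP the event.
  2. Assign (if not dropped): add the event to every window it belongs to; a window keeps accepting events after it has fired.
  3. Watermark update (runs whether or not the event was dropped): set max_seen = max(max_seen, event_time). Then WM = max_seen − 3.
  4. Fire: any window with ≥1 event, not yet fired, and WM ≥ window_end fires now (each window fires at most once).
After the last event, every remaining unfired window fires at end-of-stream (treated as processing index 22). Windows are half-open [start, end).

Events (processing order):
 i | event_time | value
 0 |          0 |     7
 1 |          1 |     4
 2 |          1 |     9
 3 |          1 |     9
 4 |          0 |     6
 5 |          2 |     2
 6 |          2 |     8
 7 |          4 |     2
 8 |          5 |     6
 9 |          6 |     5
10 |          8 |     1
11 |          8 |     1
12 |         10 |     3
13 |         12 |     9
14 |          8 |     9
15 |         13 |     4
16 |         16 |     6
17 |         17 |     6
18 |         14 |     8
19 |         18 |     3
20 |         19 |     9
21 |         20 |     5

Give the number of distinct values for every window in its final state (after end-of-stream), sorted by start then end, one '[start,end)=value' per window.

[0,4)=6 [4,8)=3 [8,10)=2 [10,12)=1 [12,16)=3 [16,22)=4

i=0 t=0 v=7: → [0,2); WM=-3
i=1 t=1 v=4: → [0,3); WM=-2
i=2 t=1 v=9: → [0,3); WM=-2
i=3 t=1 v=9: → [0,3); WM=-2
i=4 t=0 v=6: → [0,3); WM=-2
i=5 t=2 v=2: → [0,4); WM=-1
i=6 t=2 v=8: → [0,4); WM=-1
i=7 t=4 v=2: → [4,6); WM=1
i=8 t=5 v=6: → [4,7); WM=2
i=9 t=6 v=5: → [4,8); WM=3
i=10 t=8 v=1: → [8,10); WM=5
i=11 t=8 v=1: → [8,10); WM=5
i=12 t=10 v=3: → [10,12); WM=7
i=13 t=12 v=9: → [12,14); WM=9
i=14 t=8 v=9: → [8,10); WM=9
i=15 t=13 v=4: → [12,15); WM=10
i=16 t=16 v=6: → [16,18); WM=13
i=17 t=17 v=6: → [16,19); WM=14
i=18 t=14 v=8: → [12,16); WM=14
i=19 t=18 v=3: → [16,20); WM=15
i=20 t=19 v=9: → [16,21); WM=16
i=21 t=20 v=5: → [16,22); WM=17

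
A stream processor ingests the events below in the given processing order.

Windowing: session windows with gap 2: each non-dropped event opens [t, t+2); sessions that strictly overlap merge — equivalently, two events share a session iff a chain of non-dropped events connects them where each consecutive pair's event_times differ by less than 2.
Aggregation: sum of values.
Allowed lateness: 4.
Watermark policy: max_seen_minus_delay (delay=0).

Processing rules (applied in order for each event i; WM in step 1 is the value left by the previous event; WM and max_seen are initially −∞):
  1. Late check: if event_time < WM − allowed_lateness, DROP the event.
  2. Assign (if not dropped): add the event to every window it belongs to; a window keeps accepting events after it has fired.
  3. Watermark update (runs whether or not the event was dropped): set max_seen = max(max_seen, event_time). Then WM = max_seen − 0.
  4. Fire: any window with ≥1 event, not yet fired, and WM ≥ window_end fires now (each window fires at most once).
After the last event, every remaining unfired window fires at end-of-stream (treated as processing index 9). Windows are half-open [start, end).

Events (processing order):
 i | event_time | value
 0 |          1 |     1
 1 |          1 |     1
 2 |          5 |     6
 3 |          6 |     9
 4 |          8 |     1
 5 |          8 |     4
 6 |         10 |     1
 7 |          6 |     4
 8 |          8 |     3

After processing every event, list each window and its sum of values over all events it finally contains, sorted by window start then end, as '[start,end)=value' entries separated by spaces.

i=0 t=1 v=1: → [1,3); WM=1
i=1 t=1 v=1: → [1,3); WM=1
i=2 t=5 v=6: → [5,7); WM=5
i=3 t=6 v=9: → [5,8); WM=6
i=4 t=8 v=1: → [8,10); WM=8
i=5 t=8 v=4: → [8,10); WM=8
i=6 t=10 v=1: → [10,12); WM=10
i=7 t=6 v=4: → [5,8); WM=10
i=8 t=8 v=3: → [8,10); WM=10

[1,3)=2 [5,8)=19 [8,10)=8 [10,12)=1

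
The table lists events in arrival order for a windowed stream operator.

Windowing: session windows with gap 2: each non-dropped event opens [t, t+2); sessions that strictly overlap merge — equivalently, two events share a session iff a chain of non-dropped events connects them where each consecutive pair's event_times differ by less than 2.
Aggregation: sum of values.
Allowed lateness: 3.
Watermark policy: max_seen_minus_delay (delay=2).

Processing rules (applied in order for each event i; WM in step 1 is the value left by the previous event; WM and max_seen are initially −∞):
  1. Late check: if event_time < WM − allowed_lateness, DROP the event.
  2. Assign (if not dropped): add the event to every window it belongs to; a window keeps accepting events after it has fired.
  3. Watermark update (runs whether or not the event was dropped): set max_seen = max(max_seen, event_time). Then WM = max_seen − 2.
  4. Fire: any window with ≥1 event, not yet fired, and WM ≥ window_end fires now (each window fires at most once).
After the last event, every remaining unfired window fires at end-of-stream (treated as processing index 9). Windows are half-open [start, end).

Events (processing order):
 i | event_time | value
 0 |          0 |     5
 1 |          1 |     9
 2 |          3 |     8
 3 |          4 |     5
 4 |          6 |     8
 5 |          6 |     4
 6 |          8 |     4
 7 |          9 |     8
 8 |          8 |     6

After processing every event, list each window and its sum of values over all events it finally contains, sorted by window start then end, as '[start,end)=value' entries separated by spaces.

i=0 t=0 v=5: → [0,2); WM=-2
i=1 t=1 v=9: → [0,3); WM=-1
i=2 t=3 v=8: → [3,5); WM=1
i=3 t=4 v=5: → [3,6); WM=2
i=4 t=6 v=8: → [6,8); WM=4
i=5 t=6 v=4: → [6,8); WM=4
i=6 t=8 v=4: → [8,10); WM=6
i=7 t=9 v=8: → [8,11); WM=7
i=8 t=8 v=6: → [8,11); WM=7

[0,3)=14 [3,6)=13 [6,8)=12 [8,11)=18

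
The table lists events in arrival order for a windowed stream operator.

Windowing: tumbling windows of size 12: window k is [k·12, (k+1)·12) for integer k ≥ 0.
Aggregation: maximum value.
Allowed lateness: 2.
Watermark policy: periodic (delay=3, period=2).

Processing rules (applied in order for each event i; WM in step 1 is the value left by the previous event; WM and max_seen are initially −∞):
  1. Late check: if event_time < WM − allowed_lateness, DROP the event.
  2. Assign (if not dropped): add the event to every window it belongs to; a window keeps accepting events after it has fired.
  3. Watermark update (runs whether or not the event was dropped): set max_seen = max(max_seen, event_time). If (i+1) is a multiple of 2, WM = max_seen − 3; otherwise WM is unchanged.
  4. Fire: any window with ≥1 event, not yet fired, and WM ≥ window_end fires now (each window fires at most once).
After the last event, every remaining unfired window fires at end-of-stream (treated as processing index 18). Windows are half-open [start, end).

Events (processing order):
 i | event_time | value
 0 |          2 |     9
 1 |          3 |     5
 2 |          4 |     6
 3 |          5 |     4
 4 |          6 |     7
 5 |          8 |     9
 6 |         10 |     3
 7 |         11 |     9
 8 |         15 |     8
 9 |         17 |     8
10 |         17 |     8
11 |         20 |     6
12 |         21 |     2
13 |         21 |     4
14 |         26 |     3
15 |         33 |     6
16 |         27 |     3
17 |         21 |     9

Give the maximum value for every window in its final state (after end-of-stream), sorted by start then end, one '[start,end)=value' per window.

i=0 t=2 v=9: → [0,12); WM=−∞
i=1 t=3 v=5: → [0,12); WM=0
i=2 t=4 v=6: → [0,12); WM=0
i=3 t=5 v=4: → [0,12); WM=2
i=4 t=6 v=7: → [0,12); WM=2
i=5 t=8 v=9: → [0,12); WM=5
i=6 t=10 v=3: → [0,12); WM=5
i=7 t=11 v=9: → [0,12); WM=8
i=8 t=15 v=8: → [12,24); WM=8
i=9 t=17 v=8: → [12,24); WM=14; [0,12) fires=9
i=10 t=17 v=8: → [12,24); WM=14
i=11 t=20 v=6: → [12,24); WM=17
i=12 t=21 v=2: → [12,24); WM=17
i=13 t=21 v=4: → [12,24); WM=18
i=14 t=26 v=3: → [24,36); WM=18
i=15 t=33 v=6: → [24,36); WM=30; [12,24) fires=8
i=16 t=27 v=3: DROP (t<30-2); WM=30
i=17 t=21 v=9: DROP (t<30-2); WM=30

[0,12)=9 [12,24)=8 [24,36)=6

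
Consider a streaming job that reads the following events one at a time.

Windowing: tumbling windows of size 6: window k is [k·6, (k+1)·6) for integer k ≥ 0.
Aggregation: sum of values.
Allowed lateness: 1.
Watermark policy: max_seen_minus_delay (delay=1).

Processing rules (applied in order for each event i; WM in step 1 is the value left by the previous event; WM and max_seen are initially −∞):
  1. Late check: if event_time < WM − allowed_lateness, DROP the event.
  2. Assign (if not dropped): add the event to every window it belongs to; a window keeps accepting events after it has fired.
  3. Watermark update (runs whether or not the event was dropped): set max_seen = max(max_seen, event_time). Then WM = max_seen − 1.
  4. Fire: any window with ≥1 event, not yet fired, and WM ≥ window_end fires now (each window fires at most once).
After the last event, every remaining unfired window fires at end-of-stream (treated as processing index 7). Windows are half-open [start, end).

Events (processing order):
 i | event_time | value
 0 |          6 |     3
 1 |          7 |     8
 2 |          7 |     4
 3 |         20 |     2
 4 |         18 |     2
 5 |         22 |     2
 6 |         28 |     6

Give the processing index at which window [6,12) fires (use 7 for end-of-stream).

i=0 t=6 v=3: → [6,12); WM=5
i=1 t=7 v=8: → [6,12); WM=6
i=2 t=7 v=4: → [6,12); WM=6
i=3 t=20 v=2: → [18,24); WM=19; [6,12) fires=15
i=4 t=18 v=2: → [18,24); WM=19
i=5 t=22 v=2: → [18,24); WM=21
i=6 t=28 v=6: → [24,30); WM=27; [18,24) fires=6

3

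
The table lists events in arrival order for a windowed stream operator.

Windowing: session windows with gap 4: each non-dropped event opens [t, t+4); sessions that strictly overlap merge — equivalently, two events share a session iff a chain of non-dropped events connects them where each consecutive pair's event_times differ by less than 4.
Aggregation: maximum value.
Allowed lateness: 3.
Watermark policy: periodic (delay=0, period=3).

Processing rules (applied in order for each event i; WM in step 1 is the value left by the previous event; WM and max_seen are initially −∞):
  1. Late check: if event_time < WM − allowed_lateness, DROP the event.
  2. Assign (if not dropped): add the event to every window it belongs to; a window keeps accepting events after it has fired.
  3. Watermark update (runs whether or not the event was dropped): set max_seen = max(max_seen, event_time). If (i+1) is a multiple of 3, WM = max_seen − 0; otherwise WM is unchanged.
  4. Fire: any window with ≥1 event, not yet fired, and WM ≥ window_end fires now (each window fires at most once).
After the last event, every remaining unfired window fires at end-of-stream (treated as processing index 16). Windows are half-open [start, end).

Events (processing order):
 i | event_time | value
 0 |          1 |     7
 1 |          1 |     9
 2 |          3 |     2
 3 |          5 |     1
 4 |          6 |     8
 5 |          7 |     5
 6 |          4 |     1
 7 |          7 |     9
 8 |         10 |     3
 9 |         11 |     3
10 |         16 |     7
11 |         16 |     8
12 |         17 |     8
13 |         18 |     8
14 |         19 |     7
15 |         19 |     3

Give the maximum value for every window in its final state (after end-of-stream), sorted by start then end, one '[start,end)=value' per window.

i=0 t=1 v=7: → [1,5); WM=−∞
i=1 t=1 v=9: → [1,5); WM=−∞
i=2 t=3 v=2: → [1,7); WM=3
i=3 t=5 v=1: → [1,9); WM=3
i=4 t=6 v=8: → [1,10); WM=3
i=5 t=7 v=5: → [1,11); WM=7
i=6 t=4 v=1: → [1,11); WM=7
i=7 t=7 v=9: → [1,11); WM=7
i=8 t=10 v=3: → [1,14); WM=10
i=9 t=11 v=3: → [1,15); WM=10
i=10 t=16 v=7: → [16,20); WM=10
i=11 t=16 v=8: → [16,20); WM=16
i=12 t=17 v=8: → [16,21); WM=16
i=13 t=18 v=8: → [16,22); WM=16
i=14 t=19 v=7: → [16,23); WM=19
i=15 t=19 v=3: → [16,23); WM=19

[1,15)=9 [16,23)=8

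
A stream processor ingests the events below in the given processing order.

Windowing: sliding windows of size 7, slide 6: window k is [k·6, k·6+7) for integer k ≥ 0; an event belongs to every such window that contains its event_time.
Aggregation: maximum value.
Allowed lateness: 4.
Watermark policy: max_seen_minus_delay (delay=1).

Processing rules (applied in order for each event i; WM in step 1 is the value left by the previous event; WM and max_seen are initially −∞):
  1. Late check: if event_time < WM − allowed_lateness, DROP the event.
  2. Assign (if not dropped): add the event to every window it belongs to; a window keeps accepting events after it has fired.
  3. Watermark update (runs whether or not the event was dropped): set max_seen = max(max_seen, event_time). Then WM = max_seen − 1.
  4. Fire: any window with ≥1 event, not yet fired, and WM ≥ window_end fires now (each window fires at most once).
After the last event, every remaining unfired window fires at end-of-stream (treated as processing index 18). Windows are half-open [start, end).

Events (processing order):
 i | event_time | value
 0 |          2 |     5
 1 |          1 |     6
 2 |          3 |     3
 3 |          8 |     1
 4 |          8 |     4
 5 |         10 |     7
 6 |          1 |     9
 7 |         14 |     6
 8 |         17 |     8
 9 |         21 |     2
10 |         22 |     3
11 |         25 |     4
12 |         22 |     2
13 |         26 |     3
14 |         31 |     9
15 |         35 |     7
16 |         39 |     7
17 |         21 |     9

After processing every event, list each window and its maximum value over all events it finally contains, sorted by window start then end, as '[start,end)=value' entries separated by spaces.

i=0 t=2 v=5: → [0,7); WM=1
i=1 t=1 v=6: → [0,7); WM=1
i=2 t=3 v=3: → [0,7); WM=2
i=3 t=8 v=1: → [6,13); WM=7; [0,7) fires=6
i=4 t=8 v=4: → [6,13); WM=7
i=5 t=10 v=7: → [6,13); WM=9
i=6 t=1 v=9: DROP (t<9-4); WM=9
i=7 t=14 v=6: → [12,19); WM=13; [6,13) fires=7
i=8 t=17 v=8: → [12,19); WM=16
i=9 t=21 v=2: → [18,25); WM=20; [12,19) fires=8
i=10 t=22 v=3: → [18,25); WM=21
i=11 t=25 v=4: → [24,31); WM=24
i=12 t=22 v=2: → [18,25); WM=24
i=13 t=26 v=3: → [24,31); WM=25; [18,25) fires=3
i=14 t=31 v=9: → [30,37); WM=30
i=15 t=35 v=7: → [30,37); WM=34; [24,31) fires=4
i=16 t=39 v=7: → [36,43); WM=38; [30,37) fires=9
i=17 t=21 v=9: DROP (t<38-4); WM=38

[0,7)=6 [6,13)=7 [12,19)=8 [18,25)=3 [24,31)=4 [30,37)=9 [36,43)=7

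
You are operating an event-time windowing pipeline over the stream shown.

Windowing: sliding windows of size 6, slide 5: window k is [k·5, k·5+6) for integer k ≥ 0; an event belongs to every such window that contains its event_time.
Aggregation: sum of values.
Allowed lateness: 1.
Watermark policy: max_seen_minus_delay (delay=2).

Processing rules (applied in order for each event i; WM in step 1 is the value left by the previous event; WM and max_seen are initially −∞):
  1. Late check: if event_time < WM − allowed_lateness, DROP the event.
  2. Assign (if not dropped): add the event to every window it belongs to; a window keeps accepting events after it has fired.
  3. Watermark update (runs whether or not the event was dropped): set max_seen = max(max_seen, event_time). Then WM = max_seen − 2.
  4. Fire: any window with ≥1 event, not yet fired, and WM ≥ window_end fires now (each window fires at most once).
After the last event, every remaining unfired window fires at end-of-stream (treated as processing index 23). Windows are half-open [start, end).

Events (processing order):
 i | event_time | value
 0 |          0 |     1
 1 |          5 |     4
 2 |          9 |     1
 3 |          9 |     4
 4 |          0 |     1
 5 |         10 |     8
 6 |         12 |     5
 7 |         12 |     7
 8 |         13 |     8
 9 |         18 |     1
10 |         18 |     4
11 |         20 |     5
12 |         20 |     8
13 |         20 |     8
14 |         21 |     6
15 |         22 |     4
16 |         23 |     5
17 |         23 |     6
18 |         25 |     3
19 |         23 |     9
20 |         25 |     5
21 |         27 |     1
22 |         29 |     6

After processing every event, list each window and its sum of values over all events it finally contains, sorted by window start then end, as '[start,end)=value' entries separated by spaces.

[0,6)=5 [5,11)=17 [10,16)=28 [15,21)=26 [20,26)=59 [25,31)=15

i=0 t=0 v=1: → [0,6); WM=-2
i=1 t=5 v=4: → [5,11),[0,6); WM=3
i=2 t=9 v=1: → [5,11); WM=7; [0,6) fires=5
i=3 t=9 v=4: → [5,11); WM=7
i=4 t=0 v=1: DROP (t<7-1); WM=7
i=5 t=10 v=8: → [10,16),[5,11); WM=8
i=6 t=12 v=5: → [10,16); WM=10
i=7 t=12 v=7: → [10,16); WM=10
i=8 t=13 v=8: → [10,16); WM=11; [5,11) fires=17
i=9 t=18 v=1: → [15,21); WM=16; [10,16) fires=28
i=10 t=18 v=4: → [15,21); WM=16
i=11 t=20 v=5: → [20,26),[15,21); WM=18
i=12 t=20 v=8: → [20,26),[15,21); WM=18
i=13 t=20 v=8: → [20,26),[15,21); WM=18
i=14 t=21 v=6: → [20,26); WM=19
i=15 t=22 v=4: → [20,26); WM=20
i=16 t=23 v=5: → [20,26); WM=21; [15,21) fires=26
i=17 t=23 v=6: → [20,26); WM=21
i=18 t=25 v=3: → [25,31),[20,26); WM=23
i=19 t=23 v=9: → [20,26); WM=23
i=20 t=25 v=5: → [25,31),[20,26); WM=23
i=21 t=27 v=1: → [25,31); WM=25
i=22 t=29 v=6: → [25,31); WM=27; [20,26) fires=59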